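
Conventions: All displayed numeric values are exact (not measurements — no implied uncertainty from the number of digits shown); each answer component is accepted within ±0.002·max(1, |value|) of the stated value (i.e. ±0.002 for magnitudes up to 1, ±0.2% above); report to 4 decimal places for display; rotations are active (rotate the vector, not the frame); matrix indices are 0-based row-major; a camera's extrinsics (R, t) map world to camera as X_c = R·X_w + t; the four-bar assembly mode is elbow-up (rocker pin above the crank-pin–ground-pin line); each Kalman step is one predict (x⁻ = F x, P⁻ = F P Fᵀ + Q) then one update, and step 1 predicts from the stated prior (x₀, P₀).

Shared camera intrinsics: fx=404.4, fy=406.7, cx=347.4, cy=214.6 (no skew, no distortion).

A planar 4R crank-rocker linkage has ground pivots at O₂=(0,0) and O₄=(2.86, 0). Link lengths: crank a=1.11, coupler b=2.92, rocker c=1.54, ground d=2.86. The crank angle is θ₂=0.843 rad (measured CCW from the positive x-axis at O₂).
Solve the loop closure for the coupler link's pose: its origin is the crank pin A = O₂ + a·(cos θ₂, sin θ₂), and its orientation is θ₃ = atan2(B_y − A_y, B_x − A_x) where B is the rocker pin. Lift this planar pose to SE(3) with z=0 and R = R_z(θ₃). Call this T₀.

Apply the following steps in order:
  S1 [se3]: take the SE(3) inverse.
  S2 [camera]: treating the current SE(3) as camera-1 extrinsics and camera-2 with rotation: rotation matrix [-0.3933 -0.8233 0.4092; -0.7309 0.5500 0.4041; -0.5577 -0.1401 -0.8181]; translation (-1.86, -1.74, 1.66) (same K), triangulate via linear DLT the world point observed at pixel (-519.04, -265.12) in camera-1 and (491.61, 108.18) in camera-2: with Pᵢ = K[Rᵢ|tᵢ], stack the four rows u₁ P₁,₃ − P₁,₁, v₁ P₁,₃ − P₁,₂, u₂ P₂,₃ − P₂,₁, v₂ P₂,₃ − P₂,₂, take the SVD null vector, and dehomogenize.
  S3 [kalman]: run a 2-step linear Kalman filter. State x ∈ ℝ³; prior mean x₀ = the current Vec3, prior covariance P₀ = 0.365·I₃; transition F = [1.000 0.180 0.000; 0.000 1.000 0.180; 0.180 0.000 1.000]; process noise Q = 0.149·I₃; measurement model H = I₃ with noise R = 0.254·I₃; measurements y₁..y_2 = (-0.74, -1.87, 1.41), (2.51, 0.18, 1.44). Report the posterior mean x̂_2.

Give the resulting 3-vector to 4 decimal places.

result = (0.7820, -0.3687, 1.4400)

source (fourbar_fk): coupler pose = R=[0.9843 -0.1763 0.0000; 0.1763 0.9843 0.0000; 0.0000 0.0000 1.0000], t=(0.7384, 0.8288, 0.0000)
after S1 (invert_se3): R=[0.9843 0.1763 0.0000; -0.1763 0.9843 0.0000; 0.0000 0.0000 1.0000], t=(-0.8729, -0.6856, 0.0000)
after S2 (triangulate): (-1.9833, -1.3743, 1.4317)
after S3 (kf_track): (0.7820, -0.3687, 1.4400)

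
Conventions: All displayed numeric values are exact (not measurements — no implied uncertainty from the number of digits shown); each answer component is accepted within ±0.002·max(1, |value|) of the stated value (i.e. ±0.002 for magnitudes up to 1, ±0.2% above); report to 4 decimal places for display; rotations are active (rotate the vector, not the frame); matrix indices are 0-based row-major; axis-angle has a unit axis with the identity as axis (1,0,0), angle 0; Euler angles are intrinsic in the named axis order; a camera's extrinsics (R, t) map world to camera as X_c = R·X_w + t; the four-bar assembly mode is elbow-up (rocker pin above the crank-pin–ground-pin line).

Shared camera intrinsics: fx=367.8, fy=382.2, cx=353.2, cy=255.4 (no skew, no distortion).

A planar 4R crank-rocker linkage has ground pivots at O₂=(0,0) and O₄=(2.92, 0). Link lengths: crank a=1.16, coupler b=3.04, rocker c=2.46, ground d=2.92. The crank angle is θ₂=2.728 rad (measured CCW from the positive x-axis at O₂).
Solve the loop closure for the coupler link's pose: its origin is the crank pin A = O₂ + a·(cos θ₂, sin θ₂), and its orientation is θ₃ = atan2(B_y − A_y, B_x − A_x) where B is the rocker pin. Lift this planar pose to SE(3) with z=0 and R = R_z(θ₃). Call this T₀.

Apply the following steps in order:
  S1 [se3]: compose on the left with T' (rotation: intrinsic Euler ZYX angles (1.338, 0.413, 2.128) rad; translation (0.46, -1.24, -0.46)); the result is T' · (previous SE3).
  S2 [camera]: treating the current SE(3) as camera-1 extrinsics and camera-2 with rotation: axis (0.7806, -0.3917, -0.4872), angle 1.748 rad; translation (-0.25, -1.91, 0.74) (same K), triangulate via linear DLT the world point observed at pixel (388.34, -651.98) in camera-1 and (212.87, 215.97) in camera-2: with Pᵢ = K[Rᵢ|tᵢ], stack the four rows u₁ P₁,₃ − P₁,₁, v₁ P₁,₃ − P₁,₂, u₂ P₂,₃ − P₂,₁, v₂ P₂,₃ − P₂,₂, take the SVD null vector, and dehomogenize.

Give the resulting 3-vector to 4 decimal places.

result = (-1.8769, 1.6771, -0.1276)

source (fourbar_fk): coupler pose = R=[0.8562 -0.5167 0.0000; 0.5167 0.8562 0.0000; 0.0000 0.0000 1.0000], t=(-1.0622, 0.4662, 0.0000)
after S1 (compose_se3): R=[0.4874 0.3987 0.7769; 0.8713 -0.2811 -0.4023; 0.0580 0.8729 -0.4844], t=(0.5121, -2.0890, 0.3287)
after S2 (triangulate): (-1.8769, 1.6771, -0.1276)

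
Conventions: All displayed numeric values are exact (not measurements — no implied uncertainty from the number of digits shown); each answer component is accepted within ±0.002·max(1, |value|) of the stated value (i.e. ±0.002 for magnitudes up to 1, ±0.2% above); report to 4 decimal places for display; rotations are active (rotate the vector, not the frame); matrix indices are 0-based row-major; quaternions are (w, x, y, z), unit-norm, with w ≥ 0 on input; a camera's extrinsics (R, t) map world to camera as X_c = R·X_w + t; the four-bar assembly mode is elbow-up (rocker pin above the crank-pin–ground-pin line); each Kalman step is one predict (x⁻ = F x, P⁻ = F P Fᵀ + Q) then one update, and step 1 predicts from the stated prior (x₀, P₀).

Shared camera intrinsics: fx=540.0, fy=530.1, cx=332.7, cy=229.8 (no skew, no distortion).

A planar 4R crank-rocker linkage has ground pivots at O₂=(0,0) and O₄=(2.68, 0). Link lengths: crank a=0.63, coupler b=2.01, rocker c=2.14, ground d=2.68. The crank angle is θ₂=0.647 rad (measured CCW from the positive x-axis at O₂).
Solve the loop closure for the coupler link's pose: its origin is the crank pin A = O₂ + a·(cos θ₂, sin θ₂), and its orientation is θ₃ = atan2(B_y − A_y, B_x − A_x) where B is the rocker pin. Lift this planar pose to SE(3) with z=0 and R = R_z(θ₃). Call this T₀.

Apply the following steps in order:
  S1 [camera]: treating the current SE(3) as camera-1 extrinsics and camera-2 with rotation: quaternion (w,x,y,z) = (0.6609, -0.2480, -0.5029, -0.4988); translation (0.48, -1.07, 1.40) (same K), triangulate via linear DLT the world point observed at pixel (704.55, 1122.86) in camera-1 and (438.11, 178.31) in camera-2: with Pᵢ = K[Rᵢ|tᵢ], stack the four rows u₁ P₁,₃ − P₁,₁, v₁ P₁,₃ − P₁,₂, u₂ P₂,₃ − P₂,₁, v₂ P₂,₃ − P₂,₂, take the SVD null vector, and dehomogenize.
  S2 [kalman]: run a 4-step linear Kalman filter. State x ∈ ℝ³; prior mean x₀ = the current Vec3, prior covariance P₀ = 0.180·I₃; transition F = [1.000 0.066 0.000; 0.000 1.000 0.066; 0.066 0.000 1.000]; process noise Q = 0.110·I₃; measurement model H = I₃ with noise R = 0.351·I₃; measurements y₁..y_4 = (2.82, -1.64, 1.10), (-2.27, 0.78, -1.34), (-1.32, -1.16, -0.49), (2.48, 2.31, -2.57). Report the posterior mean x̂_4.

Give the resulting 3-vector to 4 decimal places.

result = (0.7835, 0.7438, -1.1172)

source (fourbar_fk): coupler pose = R=[0.6317 -0.7752 0.0000; 0.7752 0.6317 0.0000; 0.0000 0.0000 1.0000], t=(0.5027, 0.3798, 0.0000)
after S1 (triangulate): (1.6743, 0.8462, 1.3131)
after S2 (kf_track): (0.7835, 0.7438, -1.1172)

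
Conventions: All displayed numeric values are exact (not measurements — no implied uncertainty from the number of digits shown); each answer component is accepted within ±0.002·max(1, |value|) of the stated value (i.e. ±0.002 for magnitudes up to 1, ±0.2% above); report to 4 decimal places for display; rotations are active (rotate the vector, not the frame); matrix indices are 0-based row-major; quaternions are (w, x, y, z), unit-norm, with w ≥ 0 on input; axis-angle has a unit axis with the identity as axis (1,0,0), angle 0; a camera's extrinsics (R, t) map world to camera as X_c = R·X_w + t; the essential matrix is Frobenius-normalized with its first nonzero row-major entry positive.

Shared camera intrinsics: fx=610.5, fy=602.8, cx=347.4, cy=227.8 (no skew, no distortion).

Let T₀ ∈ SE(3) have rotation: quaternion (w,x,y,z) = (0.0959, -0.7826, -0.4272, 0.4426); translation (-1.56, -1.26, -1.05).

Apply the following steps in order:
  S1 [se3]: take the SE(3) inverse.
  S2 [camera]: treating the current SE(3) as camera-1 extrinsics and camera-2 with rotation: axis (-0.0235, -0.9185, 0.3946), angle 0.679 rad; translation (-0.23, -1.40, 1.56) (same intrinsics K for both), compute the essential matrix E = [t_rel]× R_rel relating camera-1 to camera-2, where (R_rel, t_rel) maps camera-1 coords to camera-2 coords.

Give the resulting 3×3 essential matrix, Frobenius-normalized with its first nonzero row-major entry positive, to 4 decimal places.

matrix = [0.3117 0.0176 0.6219; -0.0597 -0.0195 -0.1098; 0.1464 0.6849 -0.0961]

after S1 (invert_se3): R=[0.2433 0.7535 -0.6108; 0.5837 -0.6166 -0.5282; -0.7747 -0.2280 -0.5898], t=(0.6876, -0.4210, -2.1151)
after S2 (essential): [0.3117 0.0176 0.6219; -0.0597 -0.0195 -0.1098; 0.1464 0.6849 -0.0961]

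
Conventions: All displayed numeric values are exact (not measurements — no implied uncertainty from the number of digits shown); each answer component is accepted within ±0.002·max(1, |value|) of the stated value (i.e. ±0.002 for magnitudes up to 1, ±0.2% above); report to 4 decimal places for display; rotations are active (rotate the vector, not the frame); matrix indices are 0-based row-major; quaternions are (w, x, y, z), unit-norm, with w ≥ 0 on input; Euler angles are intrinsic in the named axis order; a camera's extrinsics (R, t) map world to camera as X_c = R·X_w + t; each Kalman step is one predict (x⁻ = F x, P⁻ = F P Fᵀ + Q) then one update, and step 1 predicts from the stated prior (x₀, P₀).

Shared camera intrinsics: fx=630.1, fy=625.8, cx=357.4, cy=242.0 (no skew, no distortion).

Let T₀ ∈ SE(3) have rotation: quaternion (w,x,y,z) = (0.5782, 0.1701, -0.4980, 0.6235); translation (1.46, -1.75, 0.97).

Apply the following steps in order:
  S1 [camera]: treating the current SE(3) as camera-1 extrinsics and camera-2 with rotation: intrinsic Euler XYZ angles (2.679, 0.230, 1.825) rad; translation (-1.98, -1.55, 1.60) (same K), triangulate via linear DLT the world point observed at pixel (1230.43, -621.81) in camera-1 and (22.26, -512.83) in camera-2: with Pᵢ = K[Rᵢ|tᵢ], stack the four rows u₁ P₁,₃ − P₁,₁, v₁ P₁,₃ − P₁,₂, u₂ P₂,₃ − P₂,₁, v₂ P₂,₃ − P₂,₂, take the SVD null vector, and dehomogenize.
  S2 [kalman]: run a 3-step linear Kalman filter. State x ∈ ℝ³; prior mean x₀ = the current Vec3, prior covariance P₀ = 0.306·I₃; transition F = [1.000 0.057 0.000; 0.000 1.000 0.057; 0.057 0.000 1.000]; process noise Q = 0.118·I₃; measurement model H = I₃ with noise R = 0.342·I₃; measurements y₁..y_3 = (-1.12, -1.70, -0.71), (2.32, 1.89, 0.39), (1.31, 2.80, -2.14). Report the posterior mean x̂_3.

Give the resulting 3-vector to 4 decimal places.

after S1 (triangulate): (0.0185, -1.1131, 0.4354)
after S2 (kf_track): (1.0138, 1.3374, -0.8352)

result = (1.0138, 1.3374, -0.8352)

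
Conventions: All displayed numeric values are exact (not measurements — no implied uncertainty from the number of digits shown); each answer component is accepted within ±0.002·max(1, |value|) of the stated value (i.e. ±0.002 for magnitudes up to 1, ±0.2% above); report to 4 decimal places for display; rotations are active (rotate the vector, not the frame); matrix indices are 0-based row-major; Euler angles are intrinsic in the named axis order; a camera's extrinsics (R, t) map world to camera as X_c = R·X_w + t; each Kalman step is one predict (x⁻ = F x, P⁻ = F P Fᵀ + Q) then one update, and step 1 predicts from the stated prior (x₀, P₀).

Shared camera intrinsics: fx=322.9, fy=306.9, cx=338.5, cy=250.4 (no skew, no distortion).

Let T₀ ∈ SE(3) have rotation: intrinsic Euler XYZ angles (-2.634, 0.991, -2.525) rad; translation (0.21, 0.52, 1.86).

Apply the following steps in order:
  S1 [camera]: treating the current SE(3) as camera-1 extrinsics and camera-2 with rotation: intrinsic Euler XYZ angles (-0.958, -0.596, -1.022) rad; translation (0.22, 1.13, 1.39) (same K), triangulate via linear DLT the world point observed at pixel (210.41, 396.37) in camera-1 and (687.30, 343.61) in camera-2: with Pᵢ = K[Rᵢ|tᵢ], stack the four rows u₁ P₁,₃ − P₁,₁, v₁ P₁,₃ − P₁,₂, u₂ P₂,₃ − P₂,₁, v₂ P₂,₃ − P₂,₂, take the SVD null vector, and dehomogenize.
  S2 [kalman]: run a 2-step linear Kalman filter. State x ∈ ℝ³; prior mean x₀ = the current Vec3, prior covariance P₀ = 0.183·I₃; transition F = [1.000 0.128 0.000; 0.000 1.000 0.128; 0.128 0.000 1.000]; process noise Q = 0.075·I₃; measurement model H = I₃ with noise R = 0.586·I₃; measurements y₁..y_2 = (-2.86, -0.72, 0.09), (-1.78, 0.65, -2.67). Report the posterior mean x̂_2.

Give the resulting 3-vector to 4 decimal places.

result = (-0.7101, 0.0276, -1.4162)

after S1 (triangulate): (0.9159, 0.5360, -1.1875)
after S2 (kf_track): (-0.7101, 0.0276, -1.4162)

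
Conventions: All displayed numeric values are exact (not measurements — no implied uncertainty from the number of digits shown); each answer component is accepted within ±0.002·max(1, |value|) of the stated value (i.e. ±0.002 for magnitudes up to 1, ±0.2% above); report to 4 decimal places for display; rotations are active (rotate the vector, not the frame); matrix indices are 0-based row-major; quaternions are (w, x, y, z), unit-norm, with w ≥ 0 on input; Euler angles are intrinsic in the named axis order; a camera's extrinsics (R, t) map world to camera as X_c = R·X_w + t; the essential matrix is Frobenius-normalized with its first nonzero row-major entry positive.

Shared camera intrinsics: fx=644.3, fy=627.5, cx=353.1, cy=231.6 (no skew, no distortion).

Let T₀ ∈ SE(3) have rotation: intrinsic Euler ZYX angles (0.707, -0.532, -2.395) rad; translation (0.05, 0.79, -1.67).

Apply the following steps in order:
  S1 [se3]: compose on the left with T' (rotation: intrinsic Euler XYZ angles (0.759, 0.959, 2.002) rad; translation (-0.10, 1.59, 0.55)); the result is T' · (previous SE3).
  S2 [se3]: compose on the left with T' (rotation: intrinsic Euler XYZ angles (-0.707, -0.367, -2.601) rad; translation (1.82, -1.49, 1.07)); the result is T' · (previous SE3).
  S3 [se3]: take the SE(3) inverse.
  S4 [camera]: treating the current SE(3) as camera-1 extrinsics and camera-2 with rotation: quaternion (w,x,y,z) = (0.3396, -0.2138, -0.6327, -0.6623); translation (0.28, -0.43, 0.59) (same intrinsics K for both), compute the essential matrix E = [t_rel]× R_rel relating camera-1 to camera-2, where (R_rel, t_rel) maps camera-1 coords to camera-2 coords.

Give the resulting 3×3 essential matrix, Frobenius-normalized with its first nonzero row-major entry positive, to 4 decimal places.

after S1 (compose_se3): R=[-0.0341 -0.4820 -0.8755; -0.3792 0.8168 -0.4349; 0.9247 0.3171 -0.2106], t=(-1.8913, 1.6274, 0.0968)
after S2 (compose_se3): R=[-0.4866 0.6643 0.5673; 0.7825 0.0427 0.6212; 0.3884 0.7462 -0.5406], t=(4.0806, -1.1790, 2.0837)
after S3 (invert_se3): R=[-0.4866 0.7825 0.3884; 0.6643 0.0427 0.7462; 0.5673 0.6212 -0.5406], t=(2.0990, -4.2154, -0.4562)
after S4 (essential): [0.1842 0.1932 -0.3650; -0.4921 -0.0878 -0.4838; 0.3746 0.2677 -0.3157]

matrix = [0.1842 0.1932 -0.3650; -0.4921 -0.0878 -0.4838; 0.3746 0.2677 -0.3157]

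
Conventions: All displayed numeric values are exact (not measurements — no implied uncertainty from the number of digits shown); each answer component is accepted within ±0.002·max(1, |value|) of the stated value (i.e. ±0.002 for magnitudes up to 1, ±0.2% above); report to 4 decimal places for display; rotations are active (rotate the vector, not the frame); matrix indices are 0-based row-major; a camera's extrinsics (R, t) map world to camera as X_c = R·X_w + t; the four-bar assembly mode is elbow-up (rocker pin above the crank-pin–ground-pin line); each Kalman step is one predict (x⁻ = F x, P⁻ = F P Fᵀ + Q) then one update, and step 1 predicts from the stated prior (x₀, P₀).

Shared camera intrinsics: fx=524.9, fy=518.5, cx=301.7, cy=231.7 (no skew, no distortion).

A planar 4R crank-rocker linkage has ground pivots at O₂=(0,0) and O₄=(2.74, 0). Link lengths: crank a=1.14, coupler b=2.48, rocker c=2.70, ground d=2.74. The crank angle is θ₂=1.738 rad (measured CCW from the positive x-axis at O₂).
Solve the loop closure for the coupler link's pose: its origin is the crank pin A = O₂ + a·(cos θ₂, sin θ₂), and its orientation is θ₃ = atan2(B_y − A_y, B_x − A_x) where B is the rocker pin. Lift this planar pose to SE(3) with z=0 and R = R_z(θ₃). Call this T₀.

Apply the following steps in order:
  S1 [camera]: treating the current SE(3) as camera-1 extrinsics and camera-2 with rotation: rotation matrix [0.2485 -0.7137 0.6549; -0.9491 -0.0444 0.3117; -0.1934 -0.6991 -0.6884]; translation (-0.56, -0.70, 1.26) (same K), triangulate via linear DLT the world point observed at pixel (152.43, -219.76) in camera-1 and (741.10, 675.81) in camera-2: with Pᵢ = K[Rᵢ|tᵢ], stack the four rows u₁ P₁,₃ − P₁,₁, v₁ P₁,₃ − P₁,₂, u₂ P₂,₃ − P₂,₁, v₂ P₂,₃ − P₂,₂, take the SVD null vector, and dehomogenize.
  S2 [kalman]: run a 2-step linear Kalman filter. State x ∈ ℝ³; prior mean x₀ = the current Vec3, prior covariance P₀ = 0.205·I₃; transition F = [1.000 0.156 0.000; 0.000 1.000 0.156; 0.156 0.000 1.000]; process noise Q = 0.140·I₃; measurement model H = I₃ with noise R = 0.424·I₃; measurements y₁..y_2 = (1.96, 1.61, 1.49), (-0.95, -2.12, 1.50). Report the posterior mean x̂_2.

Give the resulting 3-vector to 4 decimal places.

result = (-0.5827, -0.8840, 1.4600)

source (fourbar_fk): coupler pose = R=[0.8192 -0.5735 0.0000; 0.5735 0.8192 0.0000; 0.0000 0.0000 1.0000], t=(-0.1897, 1.1241, 0.0000)
after S1 (triangulate): (-1.7201, -1.9546, 1.6809)
after S2 (kf_track): (-0.5827, -0.8840, 1.4600)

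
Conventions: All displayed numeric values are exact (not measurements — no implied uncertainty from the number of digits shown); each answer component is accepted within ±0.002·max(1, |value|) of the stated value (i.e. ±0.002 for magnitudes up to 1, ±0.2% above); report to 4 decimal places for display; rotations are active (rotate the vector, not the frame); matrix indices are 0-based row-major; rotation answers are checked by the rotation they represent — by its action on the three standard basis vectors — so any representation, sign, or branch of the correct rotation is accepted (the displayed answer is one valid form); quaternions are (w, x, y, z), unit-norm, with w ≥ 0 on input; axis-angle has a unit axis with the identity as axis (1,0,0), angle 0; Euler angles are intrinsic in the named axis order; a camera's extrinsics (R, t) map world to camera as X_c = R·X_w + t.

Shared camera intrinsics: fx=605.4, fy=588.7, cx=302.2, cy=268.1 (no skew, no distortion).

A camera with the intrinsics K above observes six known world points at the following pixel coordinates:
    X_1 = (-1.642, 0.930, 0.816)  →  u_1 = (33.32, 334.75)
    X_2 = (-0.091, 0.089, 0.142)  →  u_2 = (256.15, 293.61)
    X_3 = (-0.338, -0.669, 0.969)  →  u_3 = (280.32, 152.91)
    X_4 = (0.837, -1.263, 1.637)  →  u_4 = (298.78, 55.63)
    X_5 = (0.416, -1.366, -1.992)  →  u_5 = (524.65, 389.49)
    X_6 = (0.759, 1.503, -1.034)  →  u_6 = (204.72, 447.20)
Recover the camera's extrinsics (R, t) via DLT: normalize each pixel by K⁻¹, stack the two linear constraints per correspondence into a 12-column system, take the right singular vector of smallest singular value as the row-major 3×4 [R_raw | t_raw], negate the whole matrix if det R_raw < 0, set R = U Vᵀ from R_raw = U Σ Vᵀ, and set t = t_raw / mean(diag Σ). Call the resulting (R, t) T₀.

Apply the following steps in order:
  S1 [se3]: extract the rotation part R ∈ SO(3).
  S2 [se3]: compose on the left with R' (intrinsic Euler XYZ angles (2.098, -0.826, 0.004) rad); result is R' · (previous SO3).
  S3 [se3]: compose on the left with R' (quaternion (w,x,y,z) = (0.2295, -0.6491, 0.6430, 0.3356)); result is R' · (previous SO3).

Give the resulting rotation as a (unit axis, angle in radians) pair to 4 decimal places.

rotation (axis_angle) = ((0.1408, -0.9458, 0.2927), 0.9637)

source (pnp_recover): camera pose = R=[-0.0176 -0.8456 -0.5334; -0.1735 0.5280 -0.8313; 0.9847 0.0779 -0.1560], t=(-0.2100, 0.2600, 4.8299)
after S1 (rot_of_se3): [-0.0176 -0.8456 -0.5334; -0.1735 0.5280 -0.8313; 0.9847 0.0779 -0.1560]
after S2 (compose_so3): [-0.7354 -0.6319 -0.2446; -0.4787 0.2291 0.8476; -0.4796 0.7404 -0.4710]
after S3 (compose_so3): [0.5790 -0.2976 -0.7591; 0.1832 0.9547 -0.2346; 0.7945 -0.0033 0.6073]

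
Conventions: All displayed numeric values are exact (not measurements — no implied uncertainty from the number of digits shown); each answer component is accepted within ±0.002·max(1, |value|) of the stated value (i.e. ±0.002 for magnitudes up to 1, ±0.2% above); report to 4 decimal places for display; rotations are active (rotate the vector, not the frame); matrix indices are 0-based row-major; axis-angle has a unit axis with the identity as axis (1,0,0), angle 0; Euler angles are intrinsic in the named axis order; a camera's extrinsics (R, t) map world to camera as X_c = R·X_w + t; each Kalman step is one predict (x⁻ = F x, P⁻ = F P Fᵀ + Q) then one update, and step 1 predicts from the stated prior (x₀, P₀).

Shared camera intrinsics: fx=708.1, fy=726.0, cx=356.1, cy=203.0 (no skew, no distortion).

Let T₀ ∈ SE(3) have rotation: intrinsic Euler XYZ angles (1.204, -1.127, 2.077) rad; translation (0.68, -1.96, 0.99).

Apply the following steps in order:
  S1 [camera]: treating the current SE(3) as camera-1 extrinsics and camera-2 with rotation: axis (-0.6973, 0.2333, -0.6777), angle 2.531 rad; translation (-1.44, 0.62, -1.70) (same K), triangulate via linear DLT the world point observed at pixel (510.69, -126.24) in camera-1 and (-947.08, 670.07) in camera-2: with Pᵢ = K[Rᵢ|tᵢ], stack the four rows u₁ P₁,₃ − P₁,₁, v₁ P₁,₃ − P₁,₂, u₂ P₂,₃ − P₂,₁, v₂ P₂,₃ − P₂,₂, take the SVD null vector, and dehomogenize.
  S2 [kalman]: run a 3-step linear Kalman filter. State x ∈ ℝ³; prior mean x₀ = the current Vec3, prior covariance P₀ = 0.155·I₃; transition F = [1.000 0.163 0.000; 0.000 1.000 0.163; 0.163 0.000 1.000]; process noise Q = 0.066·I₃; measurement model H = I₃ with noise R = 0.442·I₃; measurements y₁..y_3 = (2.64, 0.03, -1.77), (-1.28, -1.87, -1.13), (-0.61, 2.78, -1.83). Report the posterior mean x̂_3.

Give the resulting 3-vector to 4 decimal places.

after S1 (triangulate): (1.8710, -1.5344, 0.1438)
after S2 (kf_track): (0.2216, -0.2345, -0.6971)

result = (0.2216, -0.2345, -0.6971)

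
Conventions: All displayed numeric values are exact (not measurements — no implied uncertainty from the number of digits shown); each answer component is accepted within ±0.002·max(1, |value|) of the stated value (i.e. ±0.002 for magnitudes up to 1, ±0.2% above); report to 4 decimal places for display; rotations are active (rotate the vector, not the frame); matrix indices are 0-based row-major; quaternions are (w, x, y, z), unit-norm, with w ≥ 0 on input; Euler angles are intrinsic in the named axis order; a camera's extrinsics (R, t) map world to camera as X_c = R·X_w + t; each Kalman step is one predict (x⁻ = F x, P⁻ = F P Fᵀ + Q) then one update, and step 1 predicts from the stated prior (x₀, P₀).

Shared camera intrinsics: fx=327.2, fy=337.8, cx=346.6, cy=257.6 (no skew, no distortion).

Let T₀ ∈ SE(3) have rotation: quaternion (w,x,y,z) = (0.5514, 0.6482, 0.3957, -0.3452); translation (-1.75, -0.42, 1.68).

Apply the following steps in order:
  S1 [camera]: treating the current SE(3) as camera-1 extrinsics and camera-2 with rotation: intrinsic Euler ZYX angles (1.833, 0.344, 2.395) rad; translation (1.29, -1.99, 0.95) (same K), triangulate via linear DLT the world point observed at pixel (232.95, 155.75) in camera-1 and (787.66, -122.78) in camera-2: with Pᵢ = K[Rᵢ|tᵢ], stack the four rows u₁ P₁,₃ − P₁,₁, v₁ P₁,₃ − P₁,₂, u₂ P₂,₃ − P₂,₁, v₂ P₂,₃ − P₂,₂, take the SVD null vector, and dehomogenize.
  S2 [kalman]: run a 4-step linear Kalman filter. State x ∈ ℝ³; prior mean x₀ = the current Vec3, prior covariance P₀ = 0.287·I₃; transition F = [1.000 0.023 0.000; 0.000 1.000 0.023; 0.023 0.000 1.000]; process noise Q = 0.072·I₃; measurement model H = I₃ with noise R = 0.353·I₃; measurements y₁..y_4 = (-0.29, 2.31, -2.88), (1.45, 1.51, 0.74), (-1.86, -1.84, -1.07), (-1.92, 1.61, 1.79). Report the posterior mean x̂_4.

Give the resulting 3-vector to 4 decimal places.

result = (-0.9701, 0.7751, 0.1927)

after S1 (triangulate): (-0.4766, 1.1912, 0.2082)
after S2 (kf_track): (-0.9701, 0.7751, 0.1927)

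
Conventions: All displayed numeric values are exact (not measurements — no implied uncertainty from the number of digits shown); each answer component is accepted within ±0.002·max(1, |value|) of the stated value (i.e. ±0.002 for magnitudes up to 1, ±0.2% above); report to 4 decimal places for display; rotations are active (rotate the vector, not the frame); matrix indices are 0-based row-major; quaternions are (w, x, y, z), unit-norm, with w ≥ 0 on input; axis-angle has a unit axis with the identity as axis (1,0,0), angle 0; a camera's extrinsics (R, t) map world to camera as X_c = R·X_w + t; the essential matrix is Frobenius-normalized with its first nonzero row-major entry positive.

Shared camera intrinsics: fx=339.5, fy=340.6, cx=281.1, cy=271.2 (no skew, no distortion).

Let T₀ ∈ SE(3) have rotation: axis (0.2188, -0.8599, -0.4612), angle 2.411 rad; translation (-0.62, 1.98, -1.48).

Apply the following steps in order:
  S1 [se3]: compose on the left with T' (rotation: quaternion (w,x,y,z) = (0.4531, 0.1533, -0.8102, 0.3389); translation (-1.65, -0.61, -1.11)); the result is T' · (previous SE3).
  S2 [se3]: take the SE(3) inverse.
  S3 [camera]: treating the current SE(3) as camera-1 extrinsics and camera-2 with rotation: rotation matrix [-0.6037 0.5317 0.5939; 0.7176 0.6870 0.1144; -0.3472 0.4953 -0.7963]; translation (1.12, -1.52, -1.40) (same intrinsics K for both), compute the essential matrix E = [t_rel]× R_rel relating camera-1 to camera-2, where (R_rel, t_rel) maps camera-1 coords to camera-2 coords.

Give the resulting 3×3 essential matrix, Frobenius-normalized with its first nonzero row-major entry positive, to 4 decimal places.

after S1 (compose_se3): R=[0.4613 -0.8199 0.3390; -0.7725 -0.1833 0.6080; -0.4363 -0.5423 -0.7180], t=(-1.4808, 1.8040, -1.9094)
after S2 (invert_se3): R=[0.4613 -0.7725 -0.4363; -0.8199 -0.1833 -0.5423; 0.3390 0.6080 -0.7180], t=(1.2436, -1.9190, -1.9656)
after S3 (essential): [0.1700 0.0518 -0.5110; -0.2699 -0.2564 -0.4603; -0.4804 -0.3243 0.1445]

matrix = [0.1700 0.0518 -0.5110; -0.2699 -0.2564 -0.4603; -0.4804 -0.3243 0.1445]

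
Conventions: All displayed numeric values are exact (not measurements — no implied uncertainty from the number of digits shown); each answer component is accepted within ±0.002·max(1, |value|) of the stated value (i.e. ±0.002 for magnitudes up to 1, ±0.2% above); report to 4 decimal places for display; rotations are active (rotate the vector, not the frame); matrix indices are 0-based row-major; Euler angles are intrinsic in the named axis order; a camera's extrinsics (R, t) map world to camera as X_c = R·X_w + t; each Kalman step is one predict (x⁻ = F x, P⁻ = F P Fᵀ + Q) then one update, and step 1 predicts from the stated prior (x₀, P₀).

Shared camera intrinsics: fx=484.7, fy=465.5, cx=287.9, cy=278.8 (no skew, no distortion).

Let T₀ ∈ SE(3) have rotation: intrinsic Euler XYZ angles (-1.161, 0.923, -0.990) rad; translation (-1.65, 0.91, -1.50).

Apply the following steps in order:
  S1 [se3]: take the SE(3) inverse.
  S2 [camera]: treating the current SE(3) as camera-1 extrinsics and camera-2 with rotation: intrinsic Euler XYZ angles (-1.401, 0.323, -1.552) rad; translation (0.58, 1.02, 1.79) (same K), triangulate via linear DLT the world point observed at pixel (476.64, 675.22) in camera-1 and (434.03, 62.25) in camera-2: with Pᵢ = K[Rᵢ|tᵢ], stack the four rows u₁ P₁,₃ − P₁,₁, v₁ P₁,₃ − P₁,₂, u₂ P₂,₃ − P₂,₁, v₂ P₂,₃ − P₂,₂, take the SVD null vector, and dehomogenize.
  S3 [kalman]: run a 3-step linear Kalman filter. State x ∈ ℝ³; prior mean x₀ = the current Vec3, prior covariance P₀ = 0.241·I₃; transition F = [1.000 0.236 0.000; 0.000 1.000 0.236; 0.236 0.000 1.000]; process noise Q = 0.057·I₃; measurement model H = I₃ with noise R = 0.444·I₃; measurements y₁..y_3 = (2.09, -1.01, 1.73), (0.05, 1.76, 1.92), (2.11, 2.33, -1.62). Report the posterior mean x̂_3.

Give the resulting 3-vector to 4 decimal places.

result = (1.5840, 1.1553, 0.3142)

after S1 (invert_se3): R=[0.3311 -0.7344 0.5925; 0.5045 -0.3929 -0.7689; 0.7974 0.5535 0.2404], t=(2.1033, 0.0366, 1.1727)
after S2 (triangulate): (1.0457, 0.7767, -1.8651)
after S3 (kf_track): (1.5840, 1.1553, 0.3142)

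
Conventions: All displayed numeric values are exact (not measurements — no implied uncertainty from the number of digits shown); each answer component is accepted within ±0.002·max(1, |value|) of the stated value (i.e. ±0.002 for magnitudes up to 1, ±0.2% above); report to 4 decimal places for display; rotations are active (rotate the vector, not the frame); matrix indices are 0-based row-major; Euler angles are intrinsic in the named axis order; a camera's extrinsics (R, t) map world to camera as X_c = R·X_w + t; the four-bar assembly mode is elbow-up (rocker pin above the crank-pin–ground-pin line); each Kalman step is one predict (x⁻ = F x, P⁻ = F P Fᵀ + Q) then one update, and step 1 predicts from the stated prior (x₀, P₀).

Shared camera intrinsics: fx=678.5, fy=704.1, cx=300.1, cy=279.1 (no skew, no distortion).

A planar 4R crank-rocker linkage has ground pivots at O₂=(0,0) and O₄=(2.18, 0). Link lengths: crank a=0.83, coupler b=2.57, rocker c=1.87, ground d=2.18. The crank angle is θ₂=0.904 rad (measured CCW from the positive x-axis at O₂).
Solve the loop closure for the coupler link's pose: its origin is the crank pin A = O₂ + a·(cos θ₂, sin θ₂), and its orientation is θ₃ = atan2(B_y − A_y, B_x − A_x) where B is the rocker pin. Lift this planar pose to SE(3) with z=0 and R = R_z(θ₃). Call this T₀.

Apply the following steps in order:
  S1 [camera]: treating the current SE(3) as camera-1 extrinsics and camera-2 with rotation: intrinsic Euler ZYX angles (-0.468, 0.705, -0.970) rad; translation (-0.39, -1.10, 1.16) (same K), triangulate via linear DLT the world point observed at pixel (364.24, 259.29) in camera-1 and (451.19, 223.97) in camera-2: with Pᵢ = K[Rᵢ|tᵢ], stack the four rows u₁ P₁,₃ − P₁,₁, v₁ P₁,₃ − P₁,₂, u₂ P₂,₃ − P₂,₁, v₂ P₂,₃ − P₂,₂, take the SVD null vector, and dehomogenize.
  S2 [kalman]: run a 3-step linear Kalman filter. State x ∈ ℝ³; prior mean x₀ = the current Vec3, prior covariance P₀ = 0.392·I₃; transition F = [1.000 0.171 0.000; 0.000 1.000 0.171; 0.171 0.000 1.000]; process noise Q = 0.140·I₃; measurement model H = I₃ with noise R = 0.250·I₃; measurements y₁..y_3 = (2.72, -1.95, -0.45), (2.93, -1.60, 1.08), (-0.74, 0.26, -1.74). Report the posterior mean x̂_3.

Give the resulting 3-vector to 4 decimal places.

result = (0.4958, -0.6053, -0.3615)

source (fourbar_fk): coupler pose = R=[0.9040 -0.4275 0.0000; 0.4275 0.9040 0.0000; 0.0000 0.0000 1.0000], t=(0.5133, 0.6522, 0.0000)
after S1 (triangulate): (-0.6079, -0.4912, 1.8384)
after S2 (kf_track): (0.4958, -0.6053, -0.3615)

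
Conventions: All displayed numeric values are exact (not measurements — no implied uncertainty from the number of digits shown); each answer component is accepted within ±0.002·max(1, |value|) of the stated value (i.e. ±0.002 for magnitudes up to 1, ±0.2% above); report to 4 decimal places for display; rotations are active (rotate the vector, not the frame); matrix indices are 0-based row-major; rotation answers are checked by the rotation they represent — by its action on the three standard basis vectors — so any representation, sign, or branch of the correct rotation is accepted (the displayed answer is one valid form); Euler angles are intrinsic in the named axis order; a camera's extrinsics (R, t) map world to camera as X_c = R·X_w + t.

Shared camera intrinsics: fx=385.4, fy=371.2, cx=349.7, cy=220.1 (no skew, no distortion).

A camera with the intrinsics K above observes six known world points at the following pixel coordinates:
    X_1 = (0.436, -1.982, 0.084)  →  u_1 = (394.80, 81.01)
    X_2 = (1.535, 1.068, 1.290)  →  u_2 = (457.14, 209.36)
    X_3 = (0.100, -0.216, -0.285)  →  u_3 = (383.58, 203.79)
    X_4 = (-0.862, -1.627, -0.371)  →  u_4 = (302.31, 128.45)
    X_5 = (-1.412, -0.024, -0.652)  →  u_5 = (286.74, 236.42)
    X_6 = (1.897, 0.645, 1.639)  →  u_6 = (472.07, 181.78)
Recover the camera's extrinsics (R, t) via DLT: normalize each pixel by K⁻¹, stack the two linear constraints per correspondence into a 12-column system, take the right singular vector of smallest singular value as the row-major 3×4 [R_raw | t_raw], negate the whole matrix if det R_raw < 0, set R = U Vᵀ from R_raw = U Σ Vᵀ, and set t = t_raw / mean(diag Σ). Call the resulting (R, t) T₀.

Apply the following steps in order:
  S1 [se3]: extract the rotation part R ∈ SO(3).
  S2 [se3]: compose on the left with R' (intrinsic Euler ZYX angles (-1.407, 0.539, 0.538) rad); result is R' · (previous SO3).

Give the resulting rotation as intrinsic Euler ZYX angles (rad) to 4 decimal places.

source (pnp_recover): camera pose = R=[0.9894 0.1427 0.0286; -0.1028 0.8245 -0.5565; -0.1030 0.5476 0.8304], t=(0.4601, -0.2301, 6.2812)
after S1 (rot_of_se3): [0.9894 0.1427 0.0286; -0.1028 0.8245 -0.5565; -0.1030 0.5476 0.8304]
after S2 (compose_so3): [0.0916 0.5163 -0.8515; -0.7720 -0.5032 -0.3882; -0.6289 0.6929 0.3525]

rotation (euler_zyx) = (-1.4527, 0.6802, 1.1001)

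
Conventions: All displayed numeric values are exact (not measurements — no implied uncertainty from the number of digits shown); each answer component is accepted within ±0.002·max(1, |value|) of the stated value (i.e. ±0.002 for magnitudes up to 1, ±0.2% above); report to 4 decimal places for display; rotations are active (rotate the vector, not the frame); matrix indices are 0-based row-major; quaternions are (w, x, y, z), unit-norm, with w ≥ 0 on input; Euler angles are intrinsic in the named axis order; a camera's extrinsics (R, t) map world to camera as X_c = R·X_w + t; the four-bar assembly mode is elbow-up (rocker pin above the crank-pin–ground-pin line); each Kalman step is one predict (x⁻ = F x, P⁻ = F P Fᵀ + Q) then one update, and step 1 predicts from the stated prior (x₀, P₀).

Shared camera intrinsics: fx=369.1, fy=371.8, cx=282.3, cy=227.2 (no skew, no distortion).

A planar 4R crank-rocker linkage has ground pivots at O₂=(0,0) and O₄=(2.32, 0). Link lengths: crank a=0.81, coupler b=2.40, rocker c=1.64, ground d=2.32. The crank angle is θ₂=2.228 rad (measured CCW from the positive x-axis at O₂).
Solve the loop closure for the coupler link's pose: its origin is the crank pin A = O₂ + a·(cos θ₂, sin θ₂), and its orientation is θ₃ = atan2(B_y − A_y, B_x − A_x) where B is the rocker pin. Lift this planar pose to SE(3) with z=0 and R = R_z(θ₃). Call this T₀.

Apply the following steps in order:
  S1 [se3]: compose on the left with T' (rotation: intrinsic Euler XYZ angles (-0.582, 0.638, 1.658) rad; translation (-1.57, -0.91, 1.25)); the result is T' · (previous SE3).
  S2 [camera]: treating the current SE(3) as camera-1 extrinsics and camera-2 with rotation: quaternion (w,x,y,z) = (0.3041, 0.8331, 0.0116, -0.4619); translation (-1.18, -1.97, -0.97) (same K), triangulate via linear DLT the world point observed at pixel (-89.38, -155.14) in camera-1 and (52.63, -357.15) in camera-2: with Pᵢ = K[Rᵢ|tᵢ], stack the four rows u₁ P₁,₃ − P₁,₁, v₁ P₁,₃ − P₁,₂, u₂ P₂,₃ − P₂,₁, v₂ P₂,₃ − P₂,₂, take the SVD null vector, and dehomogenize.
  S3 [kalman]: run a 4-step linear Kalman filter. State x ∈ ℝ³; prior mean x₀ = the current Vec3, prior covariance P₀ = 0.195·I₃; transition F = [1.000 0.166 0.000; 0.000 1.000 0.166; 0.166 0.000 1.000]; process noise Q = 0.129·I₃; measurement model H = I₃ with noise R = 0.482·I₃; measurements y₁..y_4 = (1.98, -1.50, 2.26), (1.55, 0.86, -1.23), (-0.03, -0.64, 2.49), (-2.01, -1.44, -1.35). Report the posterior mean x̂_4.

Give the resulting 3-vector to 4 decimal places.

result = (-0.6648, -0.5311, -0.1648)

source (fourbar_fk): coupler pose = R=[0.9286 -0.3710 0.0000; 0.3710 0.9286 0.0000; 0.0000 0.0000 1.0000], t=(-0.4948, 0.6413, 0.0000)
after S1 (compose_se3): R=[-0.3619 -0.7172 0.5956; 0.8933 -0.0840 0.4416; -0.2666 0.6918 0.6710], t=(-2.0486, -1.1734, 1.8481)
after S2 (triangulate): (-1.8454, 1.9885, -0.7354)
after S3 (kf_track): (-0.6648, -0.5311, -0.1648)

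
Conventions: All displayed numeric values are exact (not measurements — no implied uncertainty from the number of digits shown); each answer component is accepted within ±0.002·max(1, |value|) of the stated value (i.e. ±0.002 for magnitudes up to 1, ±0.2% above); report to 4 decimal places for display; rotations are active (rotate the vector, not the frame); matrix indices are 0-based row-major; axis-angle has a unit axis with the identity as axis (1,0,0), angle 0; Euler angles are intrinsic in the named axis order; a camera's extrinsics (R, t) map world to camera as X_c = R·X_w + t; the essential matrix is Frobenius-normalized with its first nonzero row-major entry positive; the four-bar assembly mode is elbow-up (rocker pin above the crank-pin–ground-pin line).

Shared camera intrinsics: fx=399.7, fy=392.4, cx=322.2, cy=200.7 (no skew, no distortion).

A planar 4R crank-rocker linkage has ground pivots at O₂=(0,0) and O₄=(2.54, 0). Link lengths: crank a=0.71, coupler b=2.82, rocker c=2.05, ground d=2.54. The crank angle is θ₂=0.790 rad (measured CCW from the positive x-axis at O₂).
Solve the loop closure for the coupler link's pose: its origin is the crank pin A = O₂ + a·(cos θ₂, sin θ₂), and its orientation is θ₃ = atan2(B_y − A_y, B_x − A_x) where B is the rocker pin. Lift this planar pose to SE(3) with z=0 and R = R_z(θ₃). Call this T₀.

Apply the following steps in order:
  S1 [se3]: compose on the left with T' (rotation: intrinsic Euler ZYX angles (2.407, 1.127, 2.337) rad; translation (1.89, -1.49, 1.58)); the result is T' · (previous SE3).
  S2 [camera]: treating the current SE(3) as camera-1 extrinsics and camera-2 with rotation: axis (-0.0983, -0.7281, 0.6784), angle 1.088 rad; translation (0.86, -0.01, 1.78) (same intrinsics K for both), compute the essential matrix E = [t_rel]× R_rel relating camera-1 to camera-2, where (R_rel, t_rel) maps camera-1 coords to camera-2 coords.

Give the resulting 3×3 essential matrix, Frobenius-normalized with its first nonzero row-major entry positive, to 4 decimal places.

matrix = [0.1739 -0.3564 -0.2394; -0.6132 -0.2056 0.2322; 0.0213 0.5197 0.2064]

source (fourbar_fk): coupler pose = R=[0.8428 -0.5382 0.0000; 0.5382 0.8428 0.0000; 0.0000 0.0000 1.0000], t=(0.4997, 0.5044, 0.0000)
after S1 (compose_se3): R=[-0.2783 0.1562 0.9477; 0.7543 0.6464 0.1150; -0.5946 0.7469 -0.2977], t=(1.7216, -0.8667, 1.2847)
after S2 (essential): [0.1739 -0.3564 -0.2394; -0.6132 -0.2056 0.2322; 0.0213 0.5197 0.2064]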